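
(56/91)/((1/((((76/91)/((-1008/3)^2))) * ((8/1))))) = 19/521703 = 0.00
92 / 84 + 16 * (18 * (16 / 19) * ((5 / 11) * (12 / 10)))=585415 / 4389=133.38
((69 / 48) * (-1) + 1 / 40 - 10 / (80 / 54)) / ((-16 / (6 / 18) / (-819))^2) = -48667437 / 20480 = -2376.34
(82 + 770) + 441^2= 195333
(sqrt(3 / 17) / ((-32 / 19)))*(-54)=513*sqrt(51) / 272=13.47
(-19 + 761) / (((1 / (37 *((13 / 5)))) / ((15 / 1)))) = 1070706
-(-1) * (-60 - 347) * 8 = -3256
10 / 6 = 5 / 3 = 1.67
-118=-118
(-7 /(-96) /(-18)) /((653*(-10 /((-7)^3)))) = -2401 /11283840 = -0.00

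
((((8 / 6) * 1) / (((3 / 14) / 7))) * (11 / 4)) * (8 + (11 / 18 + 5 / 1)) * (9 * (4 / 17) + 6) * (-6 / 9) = -12149060 / 1377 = -8822.85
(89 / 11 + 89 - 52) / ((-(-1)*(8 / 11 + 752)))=62 / 1035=0.06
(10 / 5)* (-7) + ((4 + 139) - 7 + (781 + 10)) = 913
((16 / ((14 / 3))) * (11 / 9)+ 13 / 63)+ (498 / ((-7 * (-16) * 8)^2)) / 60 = 317686507 / 72253440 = 4.40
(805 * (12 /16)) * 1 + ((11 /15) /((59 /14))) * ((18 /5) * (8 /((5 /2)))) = 17869761 /29500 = 605.75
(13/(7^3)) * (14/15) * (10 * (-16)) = -832/147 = -5.66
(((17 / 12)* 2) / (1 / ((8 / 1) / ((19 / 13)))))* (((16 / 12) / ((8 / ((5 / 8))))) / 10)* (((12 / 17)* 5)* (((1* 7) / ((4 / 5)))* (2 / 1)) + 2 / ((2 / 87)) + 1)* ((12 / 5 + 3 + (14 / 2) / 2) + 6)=129779 / 360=360.50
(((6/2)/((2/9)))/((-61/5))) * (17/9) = -255/122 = -2.09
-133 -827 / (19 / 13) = -13278 / 19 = -698.84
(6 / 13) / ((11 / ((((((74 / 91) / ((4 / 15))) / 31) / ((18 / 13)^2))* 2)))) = 185 / 42966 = 0.00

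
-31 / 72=-0.43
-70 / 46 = -35 / 23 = -1.52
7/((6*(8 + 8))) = 7/96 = 0.07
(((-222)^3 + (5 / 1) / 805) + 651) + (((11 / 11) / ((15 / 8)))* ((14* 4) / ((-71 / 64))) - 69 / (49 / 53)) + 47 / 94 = -26262774970423 / 2400510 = -10940498.05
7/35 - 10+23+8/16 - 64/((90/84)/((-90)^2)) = -4838263/10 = -483826.30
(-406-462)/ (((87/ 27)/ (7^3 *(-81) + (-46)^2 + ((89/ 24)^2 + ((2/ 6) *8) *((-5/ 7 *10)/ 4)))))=3207046007/ 464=6911737.08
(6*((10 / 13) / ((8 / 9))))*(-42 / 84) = -2.60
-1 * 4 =-4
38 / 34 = 19 / 17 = 1.12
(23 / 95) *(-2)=-46 / 95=-0.48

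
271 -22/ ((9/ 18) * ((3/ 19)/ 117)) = -32333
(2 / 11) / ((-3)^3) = -2 / 297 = -0.01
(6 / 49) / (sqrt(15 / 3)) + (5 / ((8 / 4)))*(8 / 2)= 6*sqrt(5) / 245 + 10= 10.05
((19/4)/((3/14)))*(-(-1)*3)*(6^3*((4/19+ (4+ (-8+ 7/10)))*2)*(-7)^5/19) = 7458476004/95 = 78510273.73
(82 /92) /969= 41 /44574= 0.00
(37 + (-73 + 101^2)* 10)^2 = 10265134489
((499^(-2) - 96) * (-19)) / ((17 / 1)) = 454177805 / 4233017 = 107.29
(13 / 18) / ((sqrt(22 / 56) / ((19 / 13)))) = 19*sqrt(77) / 99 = 1.68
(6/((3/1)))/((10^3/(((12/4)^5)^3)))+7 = 14352407/500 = 28704.81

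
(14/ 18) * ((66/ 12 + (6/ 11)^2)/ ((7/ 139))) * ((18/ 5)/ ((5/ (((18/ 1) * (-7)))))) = -24572142/ 3025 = -8123.02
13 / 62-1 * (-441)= 27355 / 62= 441.21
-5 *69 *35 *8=-96600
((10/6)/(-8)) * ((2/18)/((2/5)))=-25/432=-0.06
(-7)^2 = 49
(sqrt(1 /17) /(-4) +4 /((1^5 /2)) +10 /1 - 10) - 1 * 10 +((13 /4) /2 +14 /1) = 109 /8 - sqrt(17) /68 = 13.56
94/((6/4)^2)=376/9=41.78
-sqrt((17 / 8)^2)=-17 / 8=-2.12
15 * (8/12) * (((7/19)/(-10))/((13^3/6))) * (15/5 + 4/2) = -210/41743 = -0.01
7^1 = 7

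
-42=-42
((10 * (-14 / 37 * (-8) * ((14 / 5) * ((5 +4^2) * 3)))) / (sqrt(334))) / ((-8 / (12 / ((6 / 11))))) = -271656 * sqrt(334) / 6179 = -803.48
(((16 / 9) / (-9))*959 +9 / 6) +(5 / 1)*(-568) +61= -480643 / 162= -2966.93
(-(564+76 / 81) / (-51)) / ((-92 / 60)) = -228800 / 31671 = -7.22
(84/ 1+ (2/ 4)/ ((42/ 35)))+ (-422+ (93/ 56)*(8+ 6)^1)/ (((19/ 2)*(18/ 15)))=2818/ 57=49.44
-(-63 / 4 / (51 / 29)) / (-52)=-609 / 3536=-0.17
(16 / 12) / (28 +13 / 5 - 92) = -20 / 921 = -0.02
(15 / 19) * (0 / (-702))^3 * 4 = 0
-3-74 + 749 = 672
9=9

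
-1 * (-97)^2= -9409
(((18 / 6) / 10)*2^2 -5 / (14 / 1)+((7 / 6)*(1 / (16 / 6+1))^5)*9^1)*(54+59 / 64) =3402735821 / 72150848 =47.16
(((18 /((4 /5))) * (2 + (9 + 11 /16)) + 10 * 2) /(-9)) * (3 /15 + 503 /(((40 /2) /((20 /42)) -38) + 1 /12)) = -3879.30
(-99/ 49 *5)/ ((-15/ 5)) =165/ 49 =3.37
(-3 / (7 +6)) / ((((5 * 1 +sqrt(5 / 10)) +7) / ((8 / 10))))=-288 / 18655 +12 * sqrt(2) / 18655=-0.01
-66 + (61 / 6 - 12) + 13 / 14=-1405 / 21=-66.90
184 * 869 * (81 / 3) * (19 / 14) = 41013324 / 7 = 5859046.29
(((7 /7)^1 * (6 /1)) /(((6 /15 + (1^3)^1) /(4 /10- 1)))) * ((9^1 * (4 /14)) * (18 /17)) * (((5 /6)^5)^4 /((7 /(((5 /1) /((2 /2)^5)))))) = -476837158203125 /3655531526750208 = -0.13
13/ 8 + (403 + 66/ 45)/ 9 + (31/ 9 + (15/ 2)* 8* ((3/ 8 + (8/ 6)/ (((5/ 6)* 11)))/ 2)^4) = 40710437348161/ 809588736000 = 50.29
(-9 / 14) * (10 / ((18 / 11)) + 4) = -13 / 2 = -6.50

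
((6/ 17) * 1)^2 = 36/ 289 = 0.12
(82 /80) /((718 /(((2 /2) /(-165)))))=-41 /4738800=-0.00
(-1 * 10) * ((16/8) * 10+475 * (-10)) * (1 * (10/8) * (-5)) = -295625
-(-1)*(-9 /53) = -9 /53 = -0.17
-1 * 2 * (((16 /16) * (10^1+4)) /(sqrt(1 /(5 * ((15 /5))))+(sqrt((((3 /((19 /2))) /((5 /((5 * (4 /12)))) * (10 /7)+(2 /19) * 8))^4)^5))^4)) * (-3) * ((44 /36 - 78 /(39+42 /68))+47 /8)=1668.43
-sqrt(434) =-20.83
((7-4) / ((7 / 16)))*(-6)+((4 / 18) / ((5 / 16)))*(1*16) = -9376 / 315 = -29.77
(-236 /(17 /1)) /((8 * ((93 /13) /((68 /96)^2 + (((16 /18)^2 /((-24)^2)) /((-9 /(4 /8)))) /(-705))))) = -113922615079 /936054195840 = -0.12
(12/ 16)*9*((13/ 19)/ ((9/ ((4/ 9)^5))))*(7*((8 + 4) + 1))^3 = 2507884288/ 373977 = 6705.99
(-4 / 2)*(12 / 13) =-24 / 13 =-1.85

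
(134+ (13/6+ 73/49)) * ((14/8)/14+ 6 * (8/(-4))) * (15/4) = -19223725/3136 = -6130.01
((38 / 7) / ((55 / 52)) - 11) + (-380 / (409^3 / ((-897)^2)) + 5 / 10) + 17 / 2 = -35202274326 / 26340902665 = -1.34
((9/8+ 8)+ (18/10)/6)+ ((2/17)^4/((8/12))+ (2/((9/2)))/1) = 296758753/30067560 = 9.87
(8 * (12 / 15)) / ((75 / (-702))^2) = 1752192 / 3125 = 560.70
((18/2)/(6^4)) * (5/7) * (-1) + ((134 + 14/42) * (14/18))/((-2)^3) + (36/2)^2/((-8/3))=-406925/3024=-134.57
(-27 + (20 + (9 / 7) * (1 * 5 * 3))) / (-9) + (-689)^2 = 29907337 / 63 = 474719.63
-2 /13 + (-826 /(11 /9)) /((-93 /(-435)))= -14013772 /4433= -3161.24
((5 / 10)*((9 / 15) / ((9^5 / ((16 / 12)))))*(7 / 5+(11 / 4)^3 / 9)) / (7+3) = 10687 / 4251528000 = 0.00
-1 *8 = -8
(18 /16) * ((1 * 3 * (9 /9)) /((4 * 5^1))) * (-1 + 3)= 27 /80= 0.34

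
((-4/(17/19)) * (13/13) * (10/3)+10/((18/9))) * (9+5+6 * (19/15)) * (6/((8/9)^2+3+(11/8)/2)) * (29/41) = -202.72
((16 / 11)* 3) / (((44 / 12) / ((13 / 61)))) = 1872 / 7381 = 0.25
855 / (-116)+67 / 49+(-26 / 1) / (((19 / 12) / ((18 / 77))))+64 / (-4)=-30699195 / 1187956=-25.84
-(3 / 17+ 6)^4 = -121550625 / 83521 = -1455.33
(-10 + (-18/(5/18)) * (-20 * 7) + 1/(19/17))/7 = 172195/133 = 1294.70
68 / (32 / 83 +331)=5644 / 27505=0.21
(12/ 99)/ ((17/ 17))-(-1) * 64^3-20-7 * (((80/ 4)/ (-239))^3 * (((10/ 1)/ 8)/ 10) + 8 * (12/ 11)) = 262063.03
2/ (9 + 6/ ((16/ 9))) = 16/ 99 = 0.16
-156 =-156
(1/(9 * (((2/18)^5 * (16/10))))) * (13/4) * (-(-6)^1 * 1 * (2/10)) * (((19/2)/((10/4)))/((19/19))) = 4861701/80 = 60771.26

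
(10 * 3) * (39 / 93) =390 / 31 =12.58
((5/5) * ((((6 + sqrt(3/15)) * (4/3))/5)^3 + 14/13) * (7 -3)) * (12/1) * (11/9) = 6093824 * sqrt(5)/253125 + 22484704/73125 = 361.32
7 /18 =0.39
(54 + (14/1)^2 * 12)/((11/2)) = 437.45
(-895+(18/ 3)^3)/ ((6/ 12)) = -1358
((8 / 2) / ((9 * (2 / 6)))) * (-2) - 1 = -11 / 3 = -3.67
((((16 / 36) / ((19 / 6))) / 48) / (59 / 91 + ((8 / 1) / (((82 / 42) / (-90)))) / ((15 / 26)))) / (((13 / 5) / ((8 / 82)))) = -70 / 407409039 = -0.00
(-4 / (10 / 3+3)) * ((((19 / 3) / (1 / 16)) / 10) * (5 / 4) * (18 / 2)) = -72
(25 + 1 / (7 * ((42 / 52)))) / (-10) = -3701 / 1470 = -2.52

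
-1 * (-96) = 96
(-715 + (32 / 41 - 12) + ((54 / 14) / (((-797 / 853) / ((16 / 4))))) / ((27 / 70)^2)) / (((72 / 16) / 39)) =-19204968250 / 2646837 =-7255.82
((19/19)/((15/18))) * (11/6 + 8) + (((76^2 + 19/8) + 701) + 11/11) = 259687/40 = 6492.18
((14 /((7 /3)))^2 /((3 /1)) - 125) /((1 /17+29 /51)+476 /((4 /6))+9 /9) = -5763 /36497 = -0.16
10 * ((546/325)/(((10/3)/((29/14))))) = 261/25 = 10.44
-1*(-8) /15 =8 /15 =0.53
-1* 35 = -35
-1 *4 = -4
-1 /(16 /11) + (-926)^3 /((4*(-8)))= 397011377 /16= 24813211.06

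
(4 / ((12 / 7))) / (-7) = -1 / 3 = -0.33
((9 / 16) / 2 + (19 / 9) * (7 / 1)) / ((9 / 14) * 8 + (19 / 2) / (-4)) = 30359 / 5580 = 5.44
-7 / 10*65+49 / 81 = -7273 / 162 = -44.90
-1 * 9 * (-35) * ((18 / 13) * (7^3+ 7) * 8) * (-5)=-79380000 / 13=-6106153.85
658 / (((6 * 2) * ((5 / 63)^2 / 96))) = 20892816 / 25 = 835712.64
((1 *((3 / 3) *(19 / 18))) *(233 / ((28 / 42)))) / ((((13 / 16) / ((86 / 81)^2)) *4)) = 32742092 / 255879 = 127.96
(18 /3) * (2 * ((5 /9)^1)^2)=3.70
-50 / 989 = -0.05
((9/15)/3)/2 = 1/10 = 0.10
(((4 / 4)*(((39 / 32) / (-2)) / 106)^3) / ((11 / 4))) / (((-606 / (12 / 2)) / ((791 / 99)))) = 5213481 / 953903122743296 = 0.00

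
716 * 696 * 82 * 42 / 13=1716269184 / 13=132020706.46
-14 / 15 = -0.93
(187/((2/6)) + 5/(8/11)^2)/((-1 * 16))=-36509/1024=-35.65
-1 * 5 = -5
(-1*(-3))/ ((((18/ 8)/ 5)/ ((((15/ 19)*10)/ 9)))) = 1000/ 171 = 5.85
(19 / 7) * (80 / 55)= 304 / 77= 3.95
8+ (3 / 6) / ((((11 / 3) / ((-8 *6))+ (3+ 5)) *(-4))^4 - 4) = 13559100197384 / 1694887419697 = 8.00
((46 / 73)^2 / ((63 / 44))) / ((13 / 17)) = 1582768 / 4364451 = 0.36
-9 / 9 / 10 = -1 / 10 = -0.10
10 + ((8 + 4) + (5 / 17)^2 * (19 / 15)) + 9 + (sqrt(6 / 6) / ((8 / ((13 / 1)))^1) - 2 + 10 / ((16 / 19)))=73885 / 1734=42.61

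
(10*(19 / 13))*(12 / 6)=380 / 13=29.23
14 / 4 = 7 / 2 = 3.50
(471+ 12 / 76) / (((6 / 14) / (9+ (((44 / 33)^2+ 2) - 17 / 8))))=2002637 / 171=11711.33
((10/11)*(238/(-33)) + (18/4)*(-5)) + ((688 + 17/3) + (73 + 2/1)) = 536957/726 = 739.61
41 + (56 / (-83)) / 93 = 316423 / 7719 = 40.99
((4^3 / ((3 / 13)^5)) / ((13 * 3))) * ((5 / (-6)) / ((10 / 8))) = -3655808 / 2187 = -1671.61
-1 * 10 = -10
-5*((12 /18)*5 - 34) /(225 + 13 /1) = 230 /357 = 0.64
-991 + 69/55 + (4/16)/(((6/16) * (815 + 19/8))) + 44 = -1020396992/1078935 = -945.74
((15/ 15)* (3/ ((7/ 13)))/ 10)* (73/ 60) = 949/ 1400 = 0.68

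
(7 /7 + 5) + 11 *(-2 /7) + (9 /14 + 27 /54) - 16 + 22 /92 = -541 /46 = -11.76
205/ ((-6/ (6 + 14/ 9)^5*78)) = -74514095360/ 6908733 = -10785.49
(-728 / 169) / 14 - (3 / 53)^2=-11353 / 36517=-0.31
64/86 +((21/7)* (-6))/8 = -259/172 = -1.51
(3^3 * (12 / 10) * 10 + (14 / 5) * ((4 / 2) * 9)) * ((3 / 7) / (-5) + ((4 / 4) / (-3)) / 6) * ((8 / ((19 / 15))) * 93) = -20659392 / 665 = -31066.75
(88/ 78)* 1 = 44/ 39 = 1.13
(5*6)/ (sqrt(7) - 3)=-45 - 15*sqrt(7)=-84.69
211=211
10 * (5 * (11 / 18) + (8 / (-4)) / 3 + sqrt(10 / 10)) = 305 / 9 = 33.89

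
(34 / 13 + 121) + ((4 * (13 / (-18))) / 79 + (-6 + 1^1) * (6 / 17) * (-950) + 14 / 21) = 282948317 / 157131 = 1800.72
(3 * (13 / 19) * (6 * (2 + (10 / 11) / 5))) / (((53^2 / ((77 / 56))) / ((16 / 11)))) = 11232 / 587081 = 0.02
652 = 652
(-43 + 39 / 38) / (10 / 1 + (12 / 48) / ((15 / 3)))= -15950 / 3819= -4.18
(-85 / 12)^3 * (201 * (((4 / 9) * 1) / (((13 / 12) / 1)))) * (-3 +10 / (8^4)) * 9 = 252597596125 / 319488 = 790632.50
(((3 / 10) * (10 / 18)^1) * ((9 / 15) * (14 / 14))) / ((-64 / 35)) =-7 / 128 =-0.05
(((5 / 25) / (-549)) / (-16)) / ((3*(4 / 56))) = 7 / 65880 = 0.00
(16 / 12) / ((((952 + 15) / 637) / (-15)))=-12740 / 967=-13.17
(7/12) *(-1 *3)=-7/4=-1.75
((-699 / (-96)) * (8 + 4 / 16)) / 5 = 7689 / 640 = 12.01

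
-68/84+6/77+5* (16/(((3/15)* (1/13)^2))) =67599.27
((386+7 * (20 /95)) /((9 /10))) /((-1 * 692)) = -0.62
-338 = -338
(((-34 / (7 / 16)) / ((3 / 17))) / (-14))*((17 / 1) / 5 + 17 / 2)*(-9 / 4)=-29478 / 35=-842.23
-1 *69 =-69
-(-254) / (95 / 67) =17018 / 95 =179.14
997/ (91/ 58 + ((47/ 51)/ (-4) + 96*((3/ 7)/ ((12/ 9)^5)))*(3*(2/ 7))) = 385352464/ 3764669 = 102.36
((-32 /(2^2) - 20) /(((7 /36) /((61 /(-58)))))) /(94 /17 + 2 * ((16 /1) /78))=1455948 /57101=25.50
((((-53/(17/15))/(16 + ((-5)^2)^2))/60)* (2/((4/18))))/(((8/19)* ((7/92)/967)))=-201570183/610232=-330.32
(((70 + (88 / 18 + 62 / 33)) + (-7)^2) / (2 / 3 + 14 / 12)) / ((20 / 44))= 24902 / 165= 150.92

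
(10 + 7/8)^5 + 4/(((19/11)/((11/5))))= 473515734377/3112960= 152111.09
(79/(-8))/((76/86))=-3397/304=-11.17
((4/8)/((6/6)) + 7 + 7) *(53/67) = 1537/134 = 11.47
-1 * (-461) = 461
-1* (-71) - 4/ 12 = 212/ 3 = 70.67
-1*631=-631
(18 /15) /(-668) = -3 /1670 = -0.00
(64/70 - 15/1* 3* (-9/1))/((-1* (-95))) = 14207/3325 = 4.27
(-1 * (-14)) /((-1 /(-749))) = 10486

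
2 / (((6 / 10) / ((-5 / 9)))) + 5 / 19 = -815 / 513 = -1.59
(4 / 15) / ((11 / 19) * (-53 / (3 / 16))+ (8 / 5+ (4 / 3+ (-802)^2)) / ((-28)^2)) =0.00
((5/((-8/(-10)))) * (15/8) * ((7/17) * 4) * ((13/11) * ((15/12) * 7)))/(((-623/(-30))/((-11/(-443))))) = 2559375/10724144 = 0.24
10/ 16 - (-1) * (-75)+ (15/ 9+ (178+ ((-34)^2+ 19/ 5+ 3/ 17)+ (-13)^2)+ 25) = 2976907/ 2040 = 1459.27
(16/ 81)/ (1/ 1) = 16/ 81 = 0.20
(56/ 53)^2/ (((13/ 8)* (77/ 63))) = 225792/ 401687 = 0.56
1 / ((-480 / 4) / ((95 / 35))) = -19 / 840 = -0.02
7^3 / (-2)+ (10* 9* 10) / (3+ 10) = -2659 / 26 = -102.27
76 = 76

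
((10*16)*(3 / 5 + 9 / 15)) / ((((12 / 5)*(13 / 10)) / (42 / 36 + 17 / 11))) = 71600 / 429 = 166.90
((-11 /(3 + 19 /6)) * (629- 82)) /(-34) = 18051 /629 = 28.70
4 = 4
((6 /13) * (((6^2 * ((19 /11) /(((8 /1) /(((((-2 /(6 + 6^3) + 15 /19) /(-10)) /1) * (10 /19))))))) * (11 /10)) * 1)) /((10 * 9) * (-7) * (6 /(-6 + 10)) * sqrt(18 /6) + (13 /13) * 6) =4938 /13602076345 + 155547 * sqrt(3) /2720415269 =0.00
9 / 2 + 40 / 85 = 169 / 34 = 4.97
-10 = -10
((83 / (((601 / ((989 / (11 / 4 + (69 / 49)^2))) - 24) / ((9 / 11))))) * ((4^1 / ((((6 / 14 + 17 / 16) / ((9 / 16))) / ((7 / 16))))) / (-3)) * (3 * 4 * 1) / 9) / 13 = 347668324668 / 4791533727409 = 0.07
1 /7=0.14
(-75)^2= 5625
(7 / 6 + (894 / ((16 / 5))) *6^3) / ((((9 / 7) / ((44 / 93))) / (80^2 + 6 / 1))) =357197650348 / 2511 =142253146.30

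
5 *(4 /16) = 5 /4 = 1.25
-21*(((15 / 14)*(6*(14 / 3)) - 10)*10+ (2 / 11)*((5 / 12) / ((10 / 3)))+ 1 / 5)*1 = -925029 / 220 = -4204.68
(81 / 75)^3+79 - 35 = 707183 / 15625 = 45.26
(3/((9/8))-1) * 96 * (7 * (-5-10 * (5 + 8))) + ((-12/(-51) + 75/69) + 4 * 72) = -59006075/391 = -150910.68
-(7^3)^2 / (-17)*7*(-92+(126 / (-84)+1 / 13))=-2000385947 / 442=-4525760.06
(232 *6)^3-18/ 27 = 8091684862/ 3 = 2697228287.33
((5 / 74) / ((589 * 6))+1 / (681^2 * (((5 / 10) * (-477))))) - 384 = -7404927585334205 / 19283666546484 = -384.00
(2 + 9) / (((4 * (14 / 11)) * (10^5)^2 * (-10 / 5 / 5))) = -121 / 224000000000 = -0.00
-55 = -55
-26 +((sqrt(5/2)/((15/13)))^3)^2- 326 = -251781191/729000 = -345.38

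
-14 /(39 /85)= -1190 /39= -30.51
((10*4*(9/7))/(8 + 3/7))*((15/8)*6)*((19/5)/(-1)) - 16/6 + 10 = -44872/177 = -253.51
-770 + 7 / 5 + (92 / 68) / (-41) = -768.63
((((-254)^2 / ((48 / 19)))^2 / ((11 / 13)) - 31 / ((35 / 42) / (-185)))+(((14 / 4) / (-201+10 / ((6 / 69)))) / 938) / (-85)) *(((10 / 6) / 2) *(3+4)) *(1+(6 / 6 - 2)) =0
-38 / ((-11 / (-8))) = -304 / 11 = -27.64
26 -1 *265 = -239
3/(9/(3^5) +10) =81/271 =0.30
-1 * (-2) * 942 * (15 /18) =1570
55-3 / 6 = 109 / 2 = 54.50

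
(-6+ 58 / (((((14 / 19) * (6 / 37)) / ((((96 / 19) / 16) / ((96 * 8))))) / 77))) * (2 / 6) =7195 / 2304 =3.12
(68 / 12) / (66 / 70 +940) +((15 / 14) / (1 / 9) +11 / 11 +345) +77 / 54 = 2222553923 / 6224337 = 357.07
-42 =-42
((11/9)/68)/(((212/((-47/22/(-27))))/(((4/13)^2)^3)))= 6016/1056796042887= 0.00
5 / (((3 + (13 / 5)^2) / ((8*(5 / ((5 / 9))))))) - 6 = 1884 / 61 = 30.89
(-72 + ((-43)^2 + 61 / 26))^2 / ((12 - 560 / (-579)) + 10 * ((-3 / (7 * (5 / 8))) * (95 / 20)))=-8674494729957 / 53712256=-161499.36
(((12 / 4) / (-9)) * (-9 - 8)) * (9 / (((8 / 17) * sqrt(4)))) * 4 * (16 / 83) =3468 / 83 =41.78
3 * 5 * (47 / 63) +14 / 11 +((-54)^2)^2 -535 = 1964085230 / 231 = 8502533.46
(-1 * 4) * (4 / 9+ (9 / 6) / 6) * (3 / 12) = -25 / 36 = -0.69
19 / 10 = 1.90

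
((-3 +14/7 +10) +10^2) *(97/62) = 170.53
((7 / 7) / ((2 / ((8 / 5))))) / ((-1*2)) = -2 / 5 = -0.40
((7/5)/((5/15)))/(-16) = -21/80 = -0.26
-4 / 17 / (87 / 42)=-56 / 493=-0.11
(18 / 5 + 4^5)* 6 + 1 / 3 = 92489 / 15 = 6165.93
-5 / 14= -0.36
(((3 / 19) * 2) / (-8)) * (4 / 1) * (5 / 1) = -15 / 19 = -0.79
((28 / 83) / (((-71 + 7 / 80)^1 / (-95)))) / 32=6650 / 470859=0.01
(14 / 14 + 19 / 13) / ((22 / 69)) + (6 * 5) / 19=9.30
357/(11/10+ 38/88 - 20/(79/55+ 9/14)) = -125742540/2848463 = -44.14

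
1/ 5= 0.20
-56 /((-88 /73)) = 46.45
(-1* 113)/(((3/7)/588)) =-155036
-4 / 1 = -4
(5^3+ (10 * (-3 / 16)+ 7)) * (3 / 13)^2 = 9369 / 1352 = 6.93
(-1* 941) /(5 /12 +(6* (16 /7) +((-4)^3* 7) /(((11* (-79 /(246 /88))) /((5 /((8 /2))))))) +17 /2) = -755581596 /19618139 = -38.51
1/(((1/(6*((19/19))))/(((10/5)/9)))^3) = 64/27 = 2.37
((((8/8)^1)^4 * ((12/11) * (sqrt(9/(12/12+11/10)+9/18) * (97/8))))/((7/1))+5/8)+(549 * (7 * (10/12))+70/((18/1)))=291 * sqrt(938)/2156+230905/72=3211.15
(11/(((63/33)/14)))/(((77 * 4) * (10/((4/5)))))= 11/525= 0.02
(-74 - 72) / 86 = -73 / 43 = -1.70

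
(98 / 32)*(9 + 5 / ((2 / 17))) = 5047 / 32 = 157.72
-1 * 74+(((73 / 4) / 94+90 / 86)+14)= -58.76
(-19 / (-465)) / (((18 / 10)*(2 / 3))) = 19 / 558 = 0.03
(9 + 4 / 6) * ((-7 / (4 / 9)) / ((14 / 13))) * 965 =-1091415 / 8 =-136426.88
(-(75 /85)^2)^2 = 50625 /83521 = 0.61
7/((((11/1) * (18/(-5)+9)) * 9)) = 35/2673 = 0.01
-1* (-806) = 806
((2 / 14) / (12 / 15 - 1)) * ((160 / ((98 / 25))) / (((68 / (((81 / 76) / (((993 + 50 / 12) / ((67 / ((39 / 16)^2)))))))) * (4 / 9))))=-1302480000 / 112021749203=-0.01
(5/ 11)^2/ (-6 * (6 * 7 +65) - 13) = -5/ 15851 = -0.00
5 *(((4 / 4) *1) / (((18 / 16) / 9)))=40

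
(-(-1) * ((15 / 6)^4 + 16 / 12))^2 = 3759721 / 2304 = 1631.82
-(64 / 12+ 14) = -58 / 3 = -19.33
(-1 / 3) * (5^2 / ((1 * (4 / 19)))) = -475 / 12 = -39.58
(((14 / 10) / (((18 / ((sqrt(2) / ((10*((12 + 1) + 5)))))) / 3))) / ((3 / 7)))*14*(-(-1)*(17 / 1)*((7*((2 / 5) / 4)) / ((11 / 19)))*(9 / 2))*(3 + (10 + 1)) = 77.55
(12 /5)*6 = 72 /5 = 14.40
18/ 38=9/ 19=0.47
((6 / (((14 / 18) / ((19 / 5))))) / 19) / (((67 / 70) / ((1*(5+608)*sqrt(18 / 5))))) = 198612*sqrt(10) / 335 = 1874.82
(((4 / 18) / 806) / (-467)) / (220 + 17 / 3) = -0.00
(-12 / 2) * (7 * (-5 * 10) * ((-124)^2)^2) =496484889600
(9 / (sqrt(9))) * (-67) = -201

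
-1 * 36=-36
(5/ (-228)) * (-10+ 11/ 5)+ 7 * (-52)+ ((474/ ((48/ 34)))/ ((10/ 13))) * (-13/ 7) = -6247943/ 5320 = -1174.43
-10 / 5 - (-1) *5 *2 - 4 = 4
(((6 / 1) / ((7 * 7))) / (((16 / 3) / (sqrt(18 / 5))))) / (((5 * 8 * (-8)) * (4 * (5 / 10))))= -0.00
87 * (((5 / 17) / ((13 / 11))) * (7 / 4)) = 33495 / 884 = 37.89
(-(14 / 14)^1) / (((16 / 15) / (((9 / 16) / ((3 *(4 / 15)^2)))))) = -10125 / 4096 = -2.47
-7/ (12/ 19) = -11.08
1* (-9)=-9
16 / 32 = 1 / 2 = 0.50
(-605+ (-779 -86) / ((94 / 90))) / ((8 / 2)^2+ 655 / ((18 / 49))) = -1212480 / 1522001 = -0.80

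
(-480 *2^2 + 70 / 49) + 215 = -11925 / 7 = -1703.57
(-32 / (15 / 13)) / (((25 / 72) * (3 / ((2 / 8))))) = -832 / 125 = -6.66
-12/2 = -6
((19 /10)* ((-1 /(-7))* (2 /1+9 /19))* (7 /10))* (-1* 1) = -47 /100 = -0.47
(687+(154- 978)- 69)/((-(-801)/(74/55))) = -0.35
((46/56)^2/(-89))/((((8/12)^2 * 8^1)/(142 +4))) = -347553/1116416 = -0.31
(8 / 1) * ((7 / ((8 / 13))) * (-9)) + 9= -810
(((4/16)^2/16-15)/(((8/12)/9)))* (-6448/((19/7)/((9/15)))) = 877215339/3040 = 288557.68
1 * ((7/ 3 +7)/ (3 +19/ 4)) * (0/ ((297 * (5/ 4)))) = 0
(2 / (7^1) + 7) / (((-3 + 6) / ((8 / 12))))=34 / 21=1.62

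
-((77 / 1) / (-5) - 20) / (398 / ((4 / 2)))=177 / 995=0.18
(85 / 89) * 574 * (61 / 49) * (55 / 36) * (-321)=-1251062725 / 3738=-334687.73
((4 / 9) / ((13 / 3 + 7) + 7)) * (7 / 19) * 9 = 84 / 1045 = 0.08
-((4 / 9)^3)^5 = -1073741824 / 205891132094649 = -0.00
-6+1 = -5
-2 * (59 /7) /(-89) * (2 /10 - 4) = -2242 /3115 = -0.72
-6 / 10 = -3 / 5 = -0.60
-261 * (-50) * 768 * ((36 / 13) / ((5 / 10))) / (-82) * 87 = -31390156800 / 533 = -58893352.35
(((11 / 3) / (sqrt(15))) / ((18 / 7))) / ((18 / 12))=77*sqrt(15) / 1215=0.25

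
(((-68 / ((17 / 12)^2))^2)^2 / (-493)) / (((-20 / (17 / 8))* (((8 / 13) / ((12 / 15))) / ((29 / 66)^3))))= 87055368192 / 2779161275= 31.32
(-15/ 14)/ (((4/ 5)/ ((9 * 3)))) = -2025/ 56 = -36.16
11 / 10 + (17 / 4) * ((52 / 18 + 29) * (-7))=-170567 / 180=-947.59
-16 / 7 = -2.29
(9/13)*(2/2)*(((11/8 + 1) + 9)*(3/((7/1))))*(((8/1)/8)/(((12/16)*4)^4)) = 1/24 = 0.04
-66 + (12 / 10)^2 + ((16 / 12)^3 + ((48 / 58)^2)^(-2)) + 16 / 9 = -58.28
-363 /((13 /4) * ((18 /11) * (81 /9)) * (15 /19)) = -50578 /5265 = -9.61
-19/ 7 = -2.71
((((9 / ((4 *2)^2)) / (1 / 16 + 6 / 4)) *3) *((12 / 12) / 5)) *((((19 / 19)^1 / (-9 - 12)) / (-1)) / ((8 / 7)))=9 / 4000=0.00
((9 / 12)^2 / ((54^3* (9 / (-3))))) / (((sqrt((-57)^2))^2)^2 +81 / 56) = -0.00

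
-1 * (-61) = 61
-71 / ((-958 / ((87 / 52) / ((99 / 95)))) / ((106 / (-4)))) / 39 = -0.08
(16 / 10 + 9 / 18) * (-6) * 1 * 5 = -63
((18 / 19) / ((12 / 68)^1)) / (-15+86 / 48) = -2448 / 6023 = -0.41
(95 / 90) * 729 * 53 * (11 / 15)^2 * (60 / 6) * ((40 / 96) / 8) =365541 / 32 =11423.16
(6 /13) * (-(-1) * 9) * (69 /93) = 1242 /403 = 3.08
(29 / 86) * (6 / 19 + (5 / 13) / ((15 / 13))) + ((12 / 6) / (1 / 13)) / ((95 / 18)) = 126109 / 24510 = 5.15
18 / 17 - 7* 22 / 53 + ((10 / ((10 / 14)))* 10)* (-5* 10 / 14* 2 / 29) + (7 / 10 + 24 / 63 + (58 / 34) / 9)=-577117321 / 16461270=-35.06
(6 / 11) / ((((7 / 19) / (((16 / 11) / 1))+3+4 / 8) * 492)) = 152 / 514591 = 0.00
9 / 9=1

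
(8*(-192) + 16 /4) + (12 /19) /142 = -1532.00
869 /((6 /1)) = 869 /6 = 144.83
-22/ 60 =-11/ 30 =-0.37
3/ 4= 0.75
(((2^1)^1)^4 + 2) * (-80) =-1440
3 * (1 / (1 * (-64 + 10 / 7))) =-7 / 146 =-0.05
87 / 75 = 29 / 25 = 1.16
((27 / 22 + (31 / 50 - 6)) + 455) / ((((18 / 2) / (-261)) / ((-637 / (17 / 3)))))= 6871013877 / 4675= 1469735.59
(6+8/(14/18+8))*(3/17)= 1638/1343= 1.22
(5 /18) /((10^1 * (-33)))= -1 /1188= -0.00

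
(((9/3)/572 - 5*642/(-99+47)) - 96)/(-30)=6533/5720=1.14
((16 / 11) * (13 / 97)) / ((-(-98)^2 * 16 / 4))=-13 / 2561867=-0.00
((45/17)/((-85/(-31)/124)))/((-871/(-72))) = 2490912/251719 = 9.90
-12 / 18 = -2 / 3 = -0.67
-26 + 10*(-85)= -876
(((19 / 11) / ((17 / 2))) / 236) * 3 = 57 / 22066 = 0.00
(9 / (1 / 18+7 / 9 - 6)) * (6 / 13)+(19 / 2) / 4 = 5065 / 3224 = 1.57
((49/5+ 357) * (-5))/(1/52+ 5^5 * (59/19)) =-1811992/9587519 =-0.19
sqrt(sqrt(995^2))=sqrt(995)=31.54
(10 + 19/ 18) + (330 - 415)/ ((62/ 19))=-4183/ 279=-14.99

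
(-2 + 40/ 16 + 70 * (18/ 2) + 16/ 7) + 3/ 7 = 8865/ 14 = 633.21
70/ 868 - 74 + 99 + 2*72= 10483/ 62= 169.08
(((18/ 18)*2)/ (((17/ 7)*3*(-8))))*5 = -0.17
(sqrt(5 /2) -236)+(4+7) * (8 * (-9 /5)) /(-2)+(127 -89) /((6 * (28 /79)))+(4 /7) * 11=-131.06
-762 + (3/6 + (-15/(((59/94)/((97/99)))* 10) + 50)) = -2779699/3894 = -713.84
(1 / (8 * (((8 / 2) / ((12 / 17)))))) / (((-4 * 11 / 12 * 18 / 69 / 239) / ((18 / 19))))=-5.22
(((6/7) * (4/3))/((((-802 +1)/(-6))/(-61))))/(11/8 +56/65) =-507520/2173647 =-0.23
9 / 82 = 0.11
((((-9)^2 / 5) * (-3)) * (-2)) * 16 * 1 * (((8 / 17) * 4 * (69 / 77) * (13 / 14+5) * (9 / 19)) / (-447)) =-2137591296 / 129702265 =-16.48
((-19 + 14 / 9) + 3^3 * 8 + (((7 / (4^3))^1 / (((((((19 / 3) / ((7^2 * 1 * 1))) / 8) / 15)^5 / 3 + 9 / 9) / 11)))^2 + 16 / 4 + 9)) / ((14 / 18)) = 7190492542978786444356043418915417273625321872 / 26255985108819025411098610136756968211857801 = 273.86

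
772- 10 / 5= 770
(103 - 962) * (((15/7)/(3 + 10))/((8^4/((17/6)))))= -73015/745472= -0.10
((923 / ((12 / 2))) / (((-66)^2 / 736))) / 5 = 84916 / 16335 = 5.20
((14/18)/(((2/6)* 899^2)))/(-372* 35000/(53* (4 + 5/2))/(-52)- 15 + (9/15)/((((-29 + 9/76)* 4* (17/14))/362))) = 11698065925/2877878902535868429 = 0.00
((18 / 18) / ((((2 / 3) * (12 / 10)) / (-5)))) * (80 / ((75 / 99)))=-660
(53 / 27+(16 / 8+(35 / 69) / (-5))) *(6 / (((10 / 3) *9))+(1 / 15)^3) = 1621048 / 2095875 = 0.77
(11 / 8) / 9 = 11 / 72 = 0.15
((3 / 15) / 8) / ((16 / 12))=3 / 160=0.02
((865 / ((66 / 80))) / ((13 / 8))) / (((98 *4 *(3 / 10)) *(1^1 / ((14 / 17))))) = 692000 / 153153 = 4.52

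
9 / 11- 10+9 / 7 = -608 / 77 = -7.90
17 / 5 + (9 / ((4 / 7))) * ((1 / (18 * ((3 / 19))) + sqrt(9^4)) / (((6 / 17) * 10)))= 527663 / 1440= 366.43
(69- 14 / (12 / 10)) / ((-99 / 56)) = -9632 / 297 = -32.43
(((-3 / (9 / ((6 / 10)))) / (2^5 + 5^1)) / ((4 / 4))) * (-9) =9 / 185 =0.05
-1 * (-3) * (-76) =-228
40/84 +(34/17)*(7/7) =52/21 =2.48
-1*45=-45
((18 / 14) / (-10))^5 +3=5042040951 / 1680700000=3.00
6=6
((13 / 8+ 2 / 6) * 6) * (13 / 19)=611 / 76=8.04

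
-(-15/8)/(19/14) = 105/76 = 1.38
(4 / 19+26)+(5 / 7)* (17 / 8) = 29503 / 1064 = 27.73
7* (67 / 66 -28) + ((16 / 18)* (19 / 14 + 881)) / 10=-110.46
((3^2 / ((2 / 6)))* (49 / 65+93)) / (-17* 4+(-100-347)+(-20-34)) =-164538 / 36985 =-4.45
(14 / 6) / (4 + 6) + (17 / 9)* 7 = 1211 / 90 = 13.46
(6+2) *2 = 16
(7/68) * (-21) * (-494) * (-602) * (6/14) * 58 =-271663938/17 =-15980231.65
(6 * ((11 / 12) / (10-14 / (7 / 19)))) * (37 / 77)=-37 / 392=-0.09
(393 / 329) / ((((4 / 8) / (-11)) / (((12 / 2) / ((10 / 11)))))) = -285318 / 1645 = -173.45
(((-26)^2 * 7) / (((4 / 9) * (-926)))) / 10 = -10647 / 9260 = -1.15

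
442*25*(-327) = -3613350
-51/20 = -2.55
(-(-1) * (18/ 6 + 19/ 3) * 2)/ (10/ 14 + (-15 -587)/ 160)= -31360/ 5121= -6.12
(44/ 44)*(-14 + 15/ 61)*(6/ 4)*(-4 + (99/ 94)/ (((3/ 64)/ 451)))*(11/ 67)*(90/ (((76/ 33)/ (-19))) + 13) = 25028665.61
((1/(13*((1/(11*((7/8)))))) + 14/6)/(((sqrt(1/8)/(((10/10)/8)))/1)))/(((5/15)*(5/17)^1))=16303*sqrt(2)/2080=11.08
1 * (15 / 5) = 3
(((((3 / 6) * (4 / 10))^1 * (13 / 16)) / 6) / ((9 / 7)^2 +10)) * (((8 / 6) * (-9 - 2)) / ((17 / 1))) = -7007 / 3494520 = -0.00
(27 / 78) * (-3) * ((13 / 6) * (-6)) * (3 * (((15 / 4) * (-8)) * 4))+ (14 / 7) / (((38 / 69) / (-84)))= -98136 / 19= -5165.05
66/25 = 2.64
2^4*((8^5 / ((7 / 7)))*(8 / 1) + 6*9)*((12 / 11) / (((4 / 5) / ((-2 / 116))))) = -31463760 / 319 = -98632.48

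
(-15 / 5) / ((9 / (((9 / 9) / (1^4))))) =-1 / 3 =-0.33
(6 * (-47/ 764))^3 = -0.05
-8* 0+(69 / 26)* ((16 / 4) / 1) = 10.62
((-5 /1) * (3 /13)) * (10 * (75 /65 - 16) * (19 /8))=275025 /676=406.84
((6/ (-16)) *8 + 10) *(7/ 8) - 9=-23/ 8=-2.88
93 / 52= 1.79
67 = 67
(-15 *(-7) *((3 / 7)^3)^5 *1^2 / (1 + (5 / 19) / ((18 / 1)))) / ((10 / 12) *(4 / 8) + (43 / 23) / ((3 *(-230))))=2336378000963400 / 3092177015094564817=0.00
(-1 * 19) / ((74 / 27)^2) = -2.53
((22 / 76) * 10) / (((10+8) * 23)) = 55 / 7866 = 0.01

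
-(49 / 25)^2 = -2401 / 625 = -3.84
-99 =-99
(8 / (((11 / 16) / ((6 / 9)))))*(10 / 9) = 2560 / 297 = 8.62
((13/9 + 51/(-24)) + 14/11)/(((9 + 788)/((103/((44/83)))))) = 0.14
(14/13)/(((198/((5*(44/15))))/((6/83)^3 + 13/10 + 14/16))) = 116092921/668990790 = 0.17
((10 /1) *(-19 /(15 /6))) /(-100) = 19 /25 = 0.76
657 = 657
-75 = -75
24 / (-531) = -8 / 177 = -0.05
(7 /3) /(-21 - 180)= -7 /603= -0.01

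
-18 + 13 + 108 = 103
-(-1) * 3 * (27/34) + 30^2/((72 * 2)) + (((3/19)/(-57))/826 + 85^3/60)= 77893115999/7603743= 10244.05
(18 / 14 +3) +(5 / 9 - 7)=-136 / 63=-2.16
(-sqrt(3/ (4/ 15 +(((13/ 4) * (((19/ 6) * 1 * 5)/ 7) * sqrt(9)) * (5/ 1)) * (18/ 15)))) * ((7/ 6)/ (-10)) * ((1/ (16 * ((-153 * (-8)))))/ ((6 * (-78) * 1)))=-7 * sqrt(1949045)/ 5103887293440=-0.00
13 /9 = 1.44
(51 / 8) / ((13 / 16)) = 102 / 13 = 7.85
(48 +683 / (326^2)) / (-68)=-5101931 / 7226768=-0.71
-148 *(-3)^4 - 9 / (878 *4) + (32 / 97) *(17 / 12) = -12251165083 / 1021992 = -11987.54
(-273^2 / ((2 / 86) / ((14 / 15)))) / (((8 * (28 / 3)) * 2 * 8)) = -3204747 / 1280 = -2503.71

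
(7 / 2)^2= 49 / 4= 12.25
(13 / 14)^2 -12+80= 13497 / 196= 68.86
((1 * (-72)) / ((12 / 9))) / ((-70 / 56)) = 216 / 5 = 43.20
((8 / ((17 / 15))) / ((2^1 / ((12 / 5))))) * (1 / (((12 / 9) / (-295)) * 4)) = -7965 / 17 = -468.53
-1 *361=-361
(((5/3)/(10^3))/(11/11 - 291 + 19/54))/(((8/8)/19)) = -171/1564100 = -0.00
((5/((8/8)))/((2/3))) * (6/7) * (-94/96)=-705/112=-6.29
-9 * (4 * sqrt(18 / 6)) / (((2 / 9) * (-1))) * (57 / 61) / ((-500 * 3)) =-1539 * sqrt(3) / 15250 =-0.17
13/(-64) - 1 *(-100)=6387/64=99.80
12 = 12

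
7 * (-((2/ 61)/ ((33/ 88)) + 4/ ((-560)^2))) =-1254583/ 2049600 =-0.61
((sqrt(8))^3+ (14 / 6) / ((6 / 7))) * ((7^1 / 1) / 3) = 343 / 54+ 112 * sqrt(2) / 3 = 59.15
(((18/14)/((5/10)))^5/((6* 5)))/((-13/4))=-1259712/1092455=-1.15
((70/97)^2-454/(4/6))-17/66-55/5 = -429564401/620994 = -691.74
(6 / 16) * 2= 3 / 4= 0.75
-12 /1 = -12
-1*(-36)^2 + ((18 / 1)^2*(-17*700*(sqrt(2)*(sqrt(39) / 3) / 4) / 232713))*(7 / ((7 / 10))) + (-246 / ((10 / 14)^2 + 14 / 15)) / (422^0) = -1555866 / 1061 - 7000*sqrt(78) / 507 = -1588.35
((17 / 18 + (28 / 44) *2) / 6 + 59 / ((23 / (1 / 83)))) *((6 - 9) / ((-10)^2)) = -0.01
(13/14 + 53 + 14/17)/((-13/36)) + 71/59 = -13729085/91273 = -150.42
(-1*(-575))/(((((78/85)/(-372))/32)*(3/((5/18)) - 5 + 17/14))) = -6787760000/6383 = -1063412.19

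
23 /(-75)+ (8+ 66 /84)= 8903 /1050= 8.48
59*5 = 295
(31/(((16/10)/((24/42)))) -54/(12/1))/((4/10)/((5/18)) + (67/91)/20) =59800/13439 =4.45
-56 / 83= -0.67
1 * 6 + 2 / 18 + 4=91 / 9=10.11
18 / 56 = 0.32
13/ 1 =13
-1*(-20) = 20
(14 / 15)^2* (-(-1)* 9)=196 / 25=7.84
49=49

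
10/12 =5/6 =0.83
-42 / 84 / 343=-1 / 686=-0.00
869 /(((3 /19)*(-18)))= -305.76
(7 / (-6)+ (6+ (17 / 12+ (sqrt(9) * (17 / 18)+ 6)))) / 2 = 181 / 24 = 7.54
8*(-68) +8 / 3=-1624 / 3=-541.33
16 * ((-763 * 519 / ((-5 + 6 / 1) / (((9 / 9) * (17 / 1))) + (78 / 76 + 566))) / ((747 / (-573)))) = 260589257824 / 30405971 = 8570.33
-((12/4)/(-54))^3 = 1/5832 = 0.00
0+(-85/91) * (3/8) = -255/728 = -0.35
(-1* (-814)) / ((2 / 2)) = 814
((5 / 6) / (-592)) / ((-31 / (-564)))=-235 / 9176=-0.03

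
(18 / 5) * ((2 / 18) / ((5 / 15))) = 6 / 5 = 1.20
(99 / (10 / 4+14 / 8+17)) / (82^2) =0.00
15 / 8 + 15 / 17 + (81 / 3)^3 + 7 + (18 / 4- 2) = 2678555 / 136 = 19695.26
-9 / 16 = -0.56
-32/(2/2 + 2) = -32/3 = -10.67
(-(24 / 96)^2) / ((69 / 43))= -43 / 1104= -0.04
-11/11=-1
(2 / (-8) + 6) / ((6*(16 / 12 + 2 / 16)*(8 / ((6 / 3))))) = 23 / 140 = 0.16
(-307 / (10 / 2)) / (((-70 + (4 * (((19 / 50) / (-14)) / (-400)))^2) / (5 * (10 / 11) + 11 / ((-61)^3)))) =3.99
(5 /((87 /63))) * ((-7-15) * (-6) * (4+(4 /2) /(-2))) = 41580 /29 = 1433.79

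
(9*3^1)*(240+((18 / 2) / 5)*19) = 37017 / 5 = 7403.40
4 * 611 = 2444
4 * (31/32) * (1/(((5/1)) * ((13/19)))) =589/520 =1.13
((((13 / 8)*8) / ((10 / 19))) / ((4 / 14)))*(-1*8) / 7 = -98.80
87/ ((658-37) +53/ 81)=7047/ 50354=0.14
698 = 698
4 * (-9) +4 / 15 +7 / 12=-703 / 20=-35.15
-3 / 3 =-1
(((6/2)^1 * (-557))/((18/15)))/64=-2785/128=-21.76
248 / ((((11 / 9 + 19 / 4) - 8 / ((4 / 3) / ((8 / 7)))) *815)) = -62496 / 181745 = -0.34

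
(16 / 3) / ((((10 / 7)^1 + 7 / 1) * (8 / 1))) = 14 / 177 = 0.08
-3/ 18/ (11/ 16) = -8/ 33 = -0.24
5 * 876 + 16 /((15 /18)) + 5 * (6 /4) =4406.70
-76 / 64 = -19 / 16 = -1.19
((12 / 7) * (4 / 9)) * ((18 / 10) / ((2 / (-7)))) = -24 / 5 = -4.80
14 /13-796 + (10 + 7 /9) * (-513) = -82211 /13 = -6323.92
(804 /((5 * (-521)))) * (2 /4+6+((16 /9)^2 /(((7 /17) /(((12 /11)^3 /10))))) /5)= -1254588802 /606769625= -2.07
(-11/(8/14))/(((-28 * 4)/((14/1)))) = 77/32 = 2.41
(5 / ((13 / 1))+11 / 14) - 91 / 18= -3182 / 819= -3.89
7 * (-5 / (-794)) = 35 / 794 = 0.04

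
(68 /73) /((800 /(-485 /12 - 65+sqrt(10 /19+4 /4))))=-4301 /35040+17 * sqrt(551) /277400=-0.12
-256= -256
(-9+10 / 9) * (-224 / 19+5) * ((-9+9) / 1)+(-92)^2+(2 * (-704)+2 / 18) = 63505 / 9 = 7056.11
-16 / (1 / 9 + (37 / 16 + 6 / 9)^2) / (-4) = 0.45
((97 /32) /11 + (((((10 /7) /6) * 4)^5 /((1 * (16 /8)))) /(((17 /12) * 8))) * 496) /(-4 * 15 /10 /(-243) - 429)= -141918494183 /3494613088736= -0.04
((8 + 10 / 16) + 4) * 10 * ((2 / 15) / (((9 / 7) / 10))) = 3535 / 27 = 130.93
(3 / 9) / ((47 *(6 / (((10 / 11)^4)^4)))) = 5000000000000000 / 19436735732291024103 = 0.00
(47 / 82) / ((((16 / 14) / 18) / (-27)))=-79947 / 328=-243.74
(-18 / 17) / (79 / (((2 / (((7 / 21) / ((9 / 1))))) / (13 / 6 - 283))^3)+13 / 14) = 4285540224 / 44971510518373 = 0.00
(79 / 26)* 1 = 79 / 26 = 3.04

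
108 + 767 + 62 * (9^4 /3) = 136469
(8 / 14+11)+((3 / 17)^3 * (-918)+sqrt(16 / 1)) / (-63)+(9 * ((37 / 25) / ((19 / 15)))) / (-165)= 1096323244 / 95131575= 11.52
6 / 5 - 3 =-9 / 5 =-1.80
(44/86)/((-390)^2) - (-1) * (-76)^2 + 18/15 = 18892310591/3270150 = 5777.20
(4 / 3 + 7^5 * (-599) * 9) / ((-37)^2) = -66184.47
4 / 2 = 2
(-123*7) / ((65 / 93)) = -80073 / 65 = -1231.89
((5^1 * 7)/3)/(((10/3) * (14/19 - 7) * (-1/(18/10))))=171/170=1.01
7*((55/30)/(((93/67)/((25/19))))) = 128975/10602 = 12.17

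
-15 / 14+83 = 1147 / 14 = 81.93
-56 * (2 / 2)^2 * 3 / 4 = -42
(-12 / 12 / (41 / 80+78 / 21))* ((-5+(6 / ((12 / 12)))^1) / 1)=-0.24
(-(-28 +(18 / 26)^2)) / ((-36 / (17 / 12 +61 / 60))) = -339523 / 182520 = -1.86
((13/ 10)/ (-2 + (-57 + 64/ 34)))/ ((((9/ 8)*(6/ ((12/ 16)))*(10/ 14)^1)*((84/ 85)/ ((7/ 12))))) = -26299/ 12584160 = -0.00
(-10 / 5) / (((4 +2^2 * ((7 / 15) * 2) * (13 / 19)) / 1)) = -285 / 934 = -0.31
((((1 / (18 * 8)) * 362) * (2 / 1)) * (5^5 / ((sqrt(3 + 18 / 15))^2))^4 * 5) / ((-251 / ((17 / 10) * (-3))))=183403491973876953125 / 1171553544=156547255490.93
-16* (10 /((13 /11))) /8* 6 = -1320 /13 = -101.54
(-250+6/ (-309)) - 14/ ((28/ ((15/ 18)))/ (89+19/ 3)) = -537181/ 1854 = -289.74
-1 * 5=-5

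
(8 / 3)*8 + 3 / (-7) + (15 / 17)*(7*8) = 25103 / 357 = 70.32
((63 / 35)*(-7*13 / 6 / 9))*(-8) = 364 / 15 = 24.27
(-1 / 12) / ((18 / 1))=-1 / 216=-0.00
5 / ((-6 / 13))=-65 / 6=-10.83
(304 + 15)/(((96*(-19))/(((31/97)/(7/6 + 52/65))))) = -49445/1739792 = -0.03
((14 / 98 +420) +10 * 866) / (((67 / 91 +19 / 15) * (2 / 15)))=185915925 / 5468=34000.72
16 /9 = 1.78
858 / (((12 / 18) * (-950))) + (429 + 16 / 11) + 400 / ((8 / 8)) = 8664093 / 10450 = 829.10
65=65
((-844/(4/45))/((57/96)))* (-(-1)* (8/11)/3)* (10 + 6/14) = -59147520/1463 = -40428.93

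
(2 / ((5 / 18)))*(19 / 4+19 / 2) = 513 / 5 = 102.60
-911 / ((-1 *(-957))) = -911 / 957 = -0.95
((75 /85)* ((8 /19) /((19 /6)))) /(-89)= -720 /546193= -0.00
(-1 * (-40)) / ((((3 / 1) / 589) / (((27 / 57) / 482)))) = 1860 / 241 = 7.72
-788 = -788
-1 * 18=-18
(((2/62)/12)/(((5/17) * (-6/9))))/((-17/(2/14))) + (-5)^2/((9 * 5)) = 43409/78120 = 0.56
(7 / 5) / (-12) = -7 / 60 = -0.12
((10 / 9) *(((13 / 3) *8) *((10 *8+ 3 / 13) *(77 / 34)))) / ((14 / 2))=458920 / 459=999.83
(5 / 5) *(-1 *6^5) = -7776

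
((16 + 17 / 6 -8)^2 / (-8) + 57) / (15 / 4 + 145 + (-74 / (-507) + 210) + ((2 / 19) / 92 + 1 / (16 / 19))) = 900341923 / 7658878470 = 0.12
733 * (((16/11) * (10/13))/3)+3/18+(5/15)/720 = 84493223/308880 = 273.55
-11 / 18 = -0.61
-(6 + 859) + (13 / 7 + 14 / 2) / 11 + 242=-622.19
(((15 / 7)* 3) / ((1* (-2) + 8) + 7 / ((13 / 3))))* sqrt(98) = 65* sqrt(2) / 11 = 8.36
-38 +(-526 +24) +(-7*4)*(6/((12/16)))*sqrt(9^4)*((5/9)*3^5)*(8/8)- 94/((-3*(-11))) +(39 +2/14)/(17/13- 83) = -100172468317/40887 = -2449983.33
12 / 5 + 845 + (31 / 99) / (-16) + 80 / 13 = 87879889 / 102960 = 853.53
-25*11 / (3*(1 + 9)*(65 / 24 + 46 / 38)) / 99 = -380 / 16083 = -0.02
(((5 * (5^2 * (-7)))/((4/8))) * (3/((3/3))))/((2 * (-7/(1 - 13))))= -4500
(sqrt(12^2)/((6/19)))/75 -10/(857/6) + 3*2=413716/64275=6.44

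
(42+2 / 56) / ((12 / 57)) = 22363 / 112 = 199.67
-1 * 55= -55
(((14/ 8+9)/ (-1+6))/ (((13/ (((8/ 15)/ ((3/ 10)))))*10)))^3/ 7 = 636056/ 175176421875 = 0.00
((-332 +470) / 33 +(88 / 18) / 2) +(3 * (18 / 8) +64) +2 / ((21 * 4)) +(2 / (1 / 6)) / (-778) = 83444485 / 1078308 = 77.38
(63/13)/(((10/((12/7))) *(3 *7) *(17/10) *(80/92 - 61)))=-276/713167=-0.00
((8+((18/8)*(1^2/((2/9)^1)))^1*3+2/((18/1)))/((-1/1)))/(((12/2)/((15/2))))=-13855/288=-48.11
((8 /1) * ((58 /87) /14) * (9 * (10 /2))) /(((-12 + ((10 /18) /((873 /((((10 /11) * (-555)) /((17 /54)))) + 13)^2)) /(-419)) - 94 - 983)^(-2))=739361291716468235402684754859262520 /36367859247345705783969178207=20330074.60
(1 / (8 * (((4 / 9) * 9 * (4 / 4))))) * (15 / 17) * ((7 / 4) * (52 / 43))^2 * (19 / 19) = 124215 / 1005856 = 0.12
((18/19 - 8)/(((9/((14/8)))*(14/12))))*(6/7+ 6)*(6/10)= -3216/665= -4.84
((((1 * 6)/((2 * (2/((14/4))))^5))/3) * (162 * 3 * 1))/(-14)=-583443/16384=-35.61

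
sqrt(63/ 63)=1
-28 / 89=-0.31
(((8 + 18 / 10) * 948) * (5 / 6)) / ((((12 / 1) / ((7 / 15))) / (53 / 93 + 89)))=26967.50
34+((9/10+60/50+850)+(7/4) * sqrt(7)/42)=sqrt(7)/24+8861/10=886.21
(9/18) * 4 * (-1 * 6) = -12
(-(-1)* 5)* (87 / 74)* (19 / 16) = 6.98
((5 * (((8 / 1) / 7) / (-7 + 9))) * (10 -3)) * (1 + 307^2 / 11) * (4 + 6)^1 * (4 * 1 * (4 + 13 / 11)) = 4298256000 / 121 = 35522776.86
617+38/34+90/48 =84319/136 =619.99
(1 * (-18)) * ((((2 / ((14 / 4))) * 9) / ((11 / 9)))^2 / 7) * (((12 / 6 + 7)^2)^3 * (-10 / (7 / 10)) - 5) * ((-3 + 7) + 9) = 118677539953440 / 26411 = 4493489074.76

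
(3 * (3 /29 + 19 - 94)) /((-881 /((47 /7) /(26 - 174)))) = -76563 /6617191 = -0.01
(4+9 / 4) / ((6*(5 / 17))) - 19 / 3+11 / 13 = -607 / 312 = -1.95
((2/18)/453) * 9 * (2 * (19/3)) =38/1359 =0.03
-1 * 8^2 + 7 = -57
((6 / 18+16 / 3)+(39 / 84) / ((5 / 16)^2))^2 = 29931841 / 275625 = 108.60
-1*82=-82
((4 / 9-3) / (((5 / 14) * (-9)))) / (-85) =-0.01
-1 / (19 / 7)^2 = -49 / 361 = -0.14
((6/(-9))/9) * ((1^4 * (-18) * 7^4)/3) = 1067.11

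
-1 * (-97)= 97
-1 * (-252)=252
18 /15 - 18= -84 /5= -16.80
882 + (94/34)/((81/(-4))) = 1214326/1377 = 881.86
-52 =-52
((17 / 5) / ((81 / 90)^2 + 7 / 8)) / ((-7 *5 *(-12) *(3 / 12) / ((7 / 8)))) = 17 / 1011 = 0.02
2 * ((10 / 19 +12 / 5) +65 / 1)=12906 / 95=135.85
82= 82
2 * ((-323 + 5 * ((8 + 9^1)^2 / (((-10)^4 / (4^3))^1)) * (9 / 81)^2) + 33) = -5870188 / 10125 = -579.77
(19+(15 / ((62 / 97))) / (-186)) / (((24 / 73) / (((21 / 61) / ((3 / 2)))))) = 37073561 / 2813808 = 13.18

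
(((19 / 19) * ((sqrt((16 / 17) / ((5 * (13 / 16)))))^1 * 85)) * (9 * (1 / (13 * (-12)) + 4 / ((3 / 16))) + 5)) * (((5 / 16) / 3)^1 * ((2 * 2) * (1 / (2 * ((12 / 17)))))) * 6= 870485 * sqrt(1105) / 2028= 14268.37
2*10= 20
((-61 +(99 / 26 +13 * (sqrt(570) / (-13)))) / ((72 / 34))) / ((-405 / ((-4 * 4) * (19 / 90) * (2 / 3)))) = -960602 / 6396975 - 1292 * sqrt(570) / 492075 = -0.21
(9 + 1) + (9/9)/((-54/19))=521/54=9.65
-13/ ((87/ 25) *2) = -1.87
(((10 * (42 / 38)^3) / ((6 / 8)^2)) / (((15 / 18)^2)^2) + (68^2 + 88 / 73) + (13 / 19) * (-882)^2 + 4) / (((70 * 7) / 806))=1934767038307896 / 2190593125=883216.06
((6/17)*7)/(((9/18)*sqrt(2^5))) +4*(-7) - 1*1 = -28.13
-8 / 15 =-0.53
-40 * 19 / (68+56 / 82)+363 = 123881 / 352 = 351.93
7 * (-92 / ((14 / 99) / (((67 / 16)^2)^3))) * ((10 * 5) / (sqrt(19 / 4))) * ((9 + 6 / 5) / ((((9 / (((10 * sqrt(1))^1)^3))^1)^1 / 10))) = -6384145970486.86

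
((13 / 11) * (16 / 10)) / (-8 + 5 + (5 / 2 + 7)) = 16 / 55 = 0.29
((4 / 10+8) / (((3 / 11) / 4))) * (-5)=-616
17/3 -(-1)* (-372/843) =4405/843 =5.23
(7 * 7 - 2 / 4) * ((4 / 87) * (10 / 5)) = 388 / 87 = 4.46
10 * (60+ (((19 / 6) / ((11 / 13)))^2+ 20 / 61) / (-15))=235335731 / 398574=590.44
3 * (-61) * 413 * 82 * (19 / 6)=-19625347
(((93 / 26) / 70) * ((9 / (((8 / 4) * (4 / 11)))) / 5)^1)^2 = 84768849 / 5299840000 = 0.02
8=8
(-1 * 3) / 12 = -1 / 4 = -0.25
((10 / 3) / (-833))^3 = -1000 / 15606257499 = -0.00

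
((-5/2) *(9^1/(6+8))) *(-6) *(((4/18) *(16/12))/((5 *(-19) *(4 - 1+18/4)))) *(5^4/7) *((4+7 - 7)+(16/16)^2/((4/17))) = -2750/931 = -2.95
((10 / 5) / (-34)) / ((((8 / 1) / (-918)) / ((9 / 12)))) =81 / 16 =5.06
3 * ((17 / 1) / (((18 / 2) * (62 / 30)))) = 85 / 31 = 2.74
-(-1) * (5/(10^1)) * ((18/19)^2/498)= 27/29963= 0.00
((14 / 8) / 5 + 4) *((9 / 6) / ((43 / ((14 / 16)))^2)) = 12789 / 4733440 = 0.00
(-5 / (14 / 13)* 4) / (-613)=130 / 4291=0.03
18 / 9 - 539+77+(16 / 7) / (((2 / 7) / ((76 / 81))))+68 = -31144 / 81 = -384.49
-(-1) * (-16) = -16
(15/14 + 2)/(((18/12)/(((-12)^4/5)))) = 297216/35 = 8491.89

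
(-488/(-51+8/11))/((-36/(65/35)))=-17446/34839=-0.50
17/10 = 1.70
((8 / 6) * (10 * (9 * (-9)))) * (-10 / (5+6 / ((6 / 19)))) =450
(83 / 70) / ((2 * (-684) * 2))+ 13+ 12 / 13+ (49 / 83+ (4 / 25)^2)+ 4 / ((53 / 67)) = 19.60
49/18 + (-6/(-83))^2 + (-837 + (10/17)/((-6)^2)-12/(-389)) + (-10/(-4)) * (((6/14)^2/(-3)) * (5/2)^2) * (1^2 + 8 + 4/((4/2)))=-135772127164897/160724944296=-844.75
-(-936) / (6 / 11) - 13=1703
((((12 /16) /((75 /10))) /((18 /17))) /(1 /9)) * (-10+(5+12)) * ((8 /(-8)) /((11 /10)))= -119 /22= -5.41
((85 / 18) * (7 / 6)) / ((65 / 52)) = 119 / 27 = 4.41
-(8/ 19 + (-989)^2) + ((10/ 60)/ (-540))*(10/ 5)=-30106577359/ 30780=-978121.42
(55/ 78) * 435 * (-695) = -5542625/ 26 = -213177.88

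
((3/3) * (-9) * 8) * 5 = -360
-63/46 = -1.37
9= 9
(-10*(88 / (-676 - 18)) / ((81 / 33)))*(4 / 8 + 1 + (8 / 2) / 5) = 11132 / 9369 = 1.19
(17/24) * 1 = 17/24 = 0.71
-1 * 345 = -345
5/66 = 0.08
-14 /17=-0.82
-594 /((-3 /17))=3366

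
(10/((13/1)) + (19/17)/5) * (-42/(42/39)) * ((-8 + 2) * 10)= 39492/17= 2323.06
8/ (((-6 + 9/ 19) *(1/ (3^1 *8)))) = -34.74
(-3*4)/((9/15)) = -20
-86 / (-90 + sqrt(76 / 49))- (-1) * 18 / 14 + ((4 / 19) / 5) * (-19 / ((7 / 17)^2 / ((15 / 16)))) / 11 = 301 * sqrt(19) / 99206 + 196704285 / 106944068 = 1.85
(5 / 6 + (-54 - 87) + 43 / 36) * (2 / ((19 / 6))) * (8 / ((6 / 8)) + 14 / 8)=-745447 / 684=-1089.83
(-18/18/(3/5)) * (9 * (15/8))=-225/8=-28.12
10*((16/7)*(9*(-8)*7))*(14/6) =-26880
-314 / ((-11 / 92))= 28888 / 11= 2626.18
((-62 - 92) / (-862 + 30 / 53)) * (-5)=-20405 / 22828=-0.89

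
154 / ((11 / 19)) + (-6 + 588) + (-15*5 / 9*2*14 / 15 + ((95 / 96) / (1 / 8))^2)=128897 / 144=895.12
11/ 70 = 0.16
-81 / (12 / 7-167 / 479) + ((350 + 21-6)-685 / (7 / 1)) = 6661579 / 32053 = 207.83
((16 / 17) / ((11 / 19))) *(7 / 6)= 1064 / 561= 1.90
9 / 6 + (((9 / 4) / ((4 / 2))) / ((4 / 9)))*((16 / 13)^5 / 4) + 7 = 7639085 / 742586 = 10.29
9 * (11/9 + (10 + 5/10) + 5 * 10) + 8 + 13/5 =5661/10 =566.10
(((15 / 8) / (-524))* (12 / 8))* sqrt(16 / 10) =-0.01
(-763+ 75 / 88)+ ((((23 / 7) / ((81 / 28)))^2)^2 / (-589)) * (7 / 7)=-1700508516869209 / 2231197642872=-762.15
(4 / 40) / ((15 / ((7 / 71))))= 7 / 10650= 0.00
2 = 2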